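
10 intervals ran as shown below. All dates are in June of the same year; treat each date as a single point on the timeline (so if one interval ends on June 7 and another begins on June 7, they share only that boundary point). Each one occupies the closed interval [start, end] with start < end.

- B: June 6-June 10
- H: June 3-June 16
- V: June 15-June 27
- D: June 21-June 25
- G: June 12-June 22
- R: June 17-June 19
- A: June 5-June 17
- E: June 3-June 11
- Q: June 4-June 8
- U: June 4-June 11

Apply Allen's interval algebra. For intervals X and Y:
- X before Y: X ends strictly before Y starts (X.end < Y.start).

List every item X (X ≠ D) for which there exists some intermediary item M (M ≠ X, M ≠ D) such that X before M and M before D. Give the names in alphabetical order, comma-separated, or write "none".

Target D = [June 21, June 25].
Intermediaries M with M before D: A, B, E, H, Q, R, U.
Via A — items with X before A: none.
Via B — items with X before B: none.
Via E — items with X before E: none.
Via H — items with X before H: none.
Via Q — items with X before Q: none.
Via R — items with X before R: B, E, H, Q, U.
Via U — items with X before U: none.
Union: B, E, H, Q, U.

B, E, H, Q, U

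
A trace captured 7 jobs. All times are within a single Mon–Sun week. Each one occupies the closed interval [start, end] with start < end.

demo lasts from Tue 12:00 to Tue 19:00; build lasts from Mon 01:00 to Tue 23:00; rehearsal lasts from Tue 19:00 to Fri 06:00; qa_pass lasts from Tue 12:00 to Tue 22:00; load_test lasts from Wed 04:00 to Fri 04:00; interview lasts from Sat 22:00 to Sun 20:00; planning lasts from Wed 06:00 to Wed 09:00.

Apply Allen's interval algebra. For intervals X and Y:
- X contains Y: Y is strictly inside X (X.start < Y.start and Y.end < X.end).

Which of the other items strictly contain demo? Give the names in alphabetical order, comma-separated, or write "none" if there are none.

Target demo = [Tue 12:00, Tue 19:00].
build [Mon 01:00, Tue 23:00] → contains → yes.
interview [Sat 22:00, Sun 20:00] → after → no.
load_test [Wed 04:00, Fri 04:00] → after → no.
planning [Wed 06:00, Wed 09:00] → after → no.
qa_pass [Tue 12:00, Tue 22:00] → started-by → no.
rehearsal [Tue 19:00, Fri 06:00] → met-by → no.
Result: build.

build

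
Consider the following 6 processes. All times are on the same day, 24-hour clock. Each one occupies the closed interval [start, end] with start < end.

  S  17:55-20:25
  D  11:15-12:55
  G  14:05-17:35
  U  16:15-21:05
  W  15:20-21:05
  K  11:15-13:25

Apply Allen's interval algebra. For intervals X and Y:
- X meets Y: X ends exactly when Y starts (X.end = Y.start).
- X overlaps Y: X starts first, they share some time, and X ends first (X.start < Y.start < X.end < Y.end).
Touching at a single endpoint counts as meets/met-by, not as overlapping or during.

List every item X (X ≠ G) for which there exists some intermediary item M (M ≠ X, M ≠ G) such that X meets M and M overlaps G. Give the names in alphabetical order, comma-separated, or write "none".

Target G = [14:05, 17:35].
Intermediaries M with M overlaps G: none.
Union: none.

none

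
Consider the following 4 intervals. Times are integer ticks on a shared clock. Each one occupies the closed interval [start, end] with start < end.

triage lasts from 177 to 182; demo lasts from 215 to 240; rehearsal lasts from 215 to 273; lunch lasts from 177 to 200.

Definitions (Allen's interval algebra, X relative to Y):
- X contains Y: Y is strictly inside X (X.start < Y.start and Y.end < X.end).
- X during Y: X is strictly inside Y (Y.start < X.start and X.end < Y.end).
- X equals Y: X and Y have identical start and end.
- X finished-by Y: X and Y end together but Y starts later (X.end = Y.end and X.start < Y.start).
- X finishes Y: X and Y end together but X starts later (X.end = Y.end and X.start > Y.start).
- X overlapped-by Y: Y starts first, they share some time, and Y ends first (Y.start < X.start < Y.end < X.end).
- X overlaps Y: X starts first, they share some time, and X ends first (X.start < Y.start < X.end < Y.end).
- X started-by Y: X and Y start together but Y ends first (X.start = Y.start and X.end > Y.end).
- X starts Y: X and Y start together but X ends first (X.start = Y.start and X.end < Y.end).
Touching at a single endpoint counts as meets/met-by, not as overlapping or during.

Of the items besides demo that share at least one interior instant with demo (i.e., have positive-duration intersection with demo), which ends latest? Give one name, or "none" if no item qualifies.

rehearsal

Target demo = [215, 240].
lunch [177, 200] → before → excluded.
rehearsal [215, 273] → started-by → candidate.
triage [177, 182] → before → excluded.
Among candidates, latest end is 273 → rehearsal.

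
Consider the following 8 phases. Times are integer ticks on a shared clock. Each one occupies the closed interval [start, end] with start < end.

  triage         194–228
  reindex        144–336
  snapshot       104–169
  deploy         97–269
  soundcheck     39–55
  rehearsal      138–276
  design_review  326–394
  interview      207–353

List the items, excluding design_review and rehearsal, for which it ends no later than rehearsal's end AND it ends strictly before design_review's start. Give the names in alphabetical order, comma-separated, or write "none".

deploy, snapshot, soundcheck, triage

Conditions: its end is no later than rehearsal's end (X.end <= 276) AND its end is strictly before design_review's start (X.end < 326).
deploy: end 269 <= 276? ✓; end 269 < 326? ✓ → yes.
interview: end 353 <= 276? ✗; end 353 < 326? ✗ → no.
reindex: end 336 <= 276? ✗; end 336 < 326? ✗ → no.
snapshot: end 169 <= 276? ✓; end 169 < 326? ✓ → yes.
soundcheck: end 55 <= 276? ✓; end 55 < 326? ✓ → yes.
triage: end 228 <= 276? ✓; end 228 < 326? ✓ → yes.
Result: deploy, snapshot, soundcheck, triage.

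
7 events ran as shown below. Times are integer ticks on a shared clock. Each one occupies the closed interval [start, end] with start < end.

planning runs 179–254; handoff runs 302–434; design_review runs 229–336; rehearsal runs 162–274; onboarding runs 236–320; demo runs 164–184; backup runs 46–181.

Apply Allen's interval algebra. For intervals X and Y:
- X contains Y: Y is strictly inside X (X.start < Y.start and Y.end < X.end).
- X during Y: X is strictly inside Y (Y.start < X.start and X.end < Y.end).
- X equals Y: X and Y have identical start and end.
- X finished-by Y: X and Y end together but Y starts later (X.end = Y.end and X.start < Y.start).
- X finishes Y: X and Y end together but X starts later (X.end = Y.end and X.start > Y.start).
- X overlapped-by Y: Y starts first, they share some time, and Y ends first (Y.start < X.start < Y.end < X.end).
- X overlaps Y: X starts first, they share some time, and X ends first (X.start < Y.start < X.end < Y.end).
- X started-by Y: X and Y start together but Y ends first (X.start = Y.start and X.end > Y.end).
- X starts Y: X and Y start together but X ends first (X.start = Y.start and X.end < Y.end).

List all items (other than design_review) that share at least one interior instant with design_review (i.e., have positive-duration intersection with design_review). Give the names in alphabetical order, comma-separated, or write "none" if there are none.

Target design_review = [229, 336].
backup [46, 181] → before → no.
demo [164, 184] → before → no.
handoff [302, 434] → overlapped-by → yes.
onboarding [236, 320] → during → yes.
planning [179, 254] → overlaps → yes.
rehearsal [162, 274] → overlaps → yes.
Result: handoff, onboarding, planning, rehearsal.

handoff, onboarding, planning, rehearsal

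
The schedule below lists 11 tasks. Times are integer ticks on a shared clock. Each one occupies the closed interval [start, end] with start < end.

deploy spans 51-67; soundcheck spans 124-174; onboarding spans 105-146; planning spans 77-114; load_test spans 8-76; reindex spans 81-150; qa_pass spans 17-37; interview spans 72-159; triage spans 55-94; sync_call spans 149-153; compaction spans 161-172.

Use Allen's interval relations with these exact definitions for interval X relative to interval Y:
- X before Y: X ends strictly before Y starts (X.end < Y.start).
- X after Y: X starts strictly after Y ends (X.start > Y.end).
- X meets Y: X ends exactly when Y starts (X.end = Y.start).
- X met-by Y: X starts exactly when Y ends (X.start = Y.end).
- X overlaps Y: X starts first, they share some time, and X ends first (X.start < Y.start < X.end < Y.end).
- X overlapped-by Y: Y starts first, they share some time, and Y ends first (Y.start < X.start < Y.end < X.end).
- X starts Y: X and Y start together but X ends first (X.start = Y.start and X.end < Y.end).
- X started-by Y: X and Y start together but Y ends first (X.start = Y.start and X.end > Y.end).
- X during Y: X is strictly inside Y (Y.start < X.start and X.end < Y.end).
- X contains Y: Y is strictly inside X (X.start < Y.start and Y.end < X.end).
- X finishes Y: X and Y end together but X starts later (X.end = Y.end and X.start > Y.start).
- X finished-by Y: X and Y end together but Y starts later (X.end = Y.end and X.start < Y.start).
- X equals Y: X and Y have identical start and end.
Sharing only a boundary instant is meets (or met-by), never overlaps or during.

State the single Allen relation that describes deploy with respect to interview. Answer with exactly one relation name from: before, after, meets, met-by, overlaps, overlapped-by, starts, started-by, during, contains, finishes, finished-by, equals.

before

deploy = [51, 67]; interview = [72, 159].
Compare endpoints: deploy.start < interview.start, deploy.start < interview.end, deploy.end < interview.start, deploy.end < interview.end.
That pattern is 'before'.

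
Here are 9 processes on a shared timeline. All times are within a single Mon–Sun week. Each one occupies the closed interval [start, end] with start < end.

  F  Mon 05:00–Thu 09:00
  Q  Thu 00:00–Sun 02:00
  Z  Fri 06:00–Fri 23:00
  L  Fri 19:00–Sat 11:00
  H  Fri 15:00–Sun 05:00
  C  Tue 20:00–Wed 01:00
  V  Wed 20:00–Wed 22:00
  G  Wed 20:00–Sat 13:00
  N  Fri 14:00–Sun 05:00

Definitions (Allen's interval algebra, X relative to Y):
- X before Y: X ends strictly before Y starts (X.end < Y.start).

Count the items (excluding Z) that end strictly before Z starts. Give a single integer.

3

Target Z = [Fri 06:00, Fri 23:00].
C [Tue 20:00, Wed 01:00] → before → counts.
F [Mon 05:00, Thu 09:00] → before → counts.
G [Wed 20:00, Sat 13:00] → contains → no.
H [Fri 15:00, Sun 05:00] → overlapped-by → no.
L [Fri 19:00, Sat 11:00] → overlapped-by → no.
N [Fri 14:00, Sun 05:00] → overlapped-by → no.
Q [Thu 00:00, Sun 02:00] → contains → no.
V [Wed 20:00, Wed 22:00] → before → counts.
Total: 3.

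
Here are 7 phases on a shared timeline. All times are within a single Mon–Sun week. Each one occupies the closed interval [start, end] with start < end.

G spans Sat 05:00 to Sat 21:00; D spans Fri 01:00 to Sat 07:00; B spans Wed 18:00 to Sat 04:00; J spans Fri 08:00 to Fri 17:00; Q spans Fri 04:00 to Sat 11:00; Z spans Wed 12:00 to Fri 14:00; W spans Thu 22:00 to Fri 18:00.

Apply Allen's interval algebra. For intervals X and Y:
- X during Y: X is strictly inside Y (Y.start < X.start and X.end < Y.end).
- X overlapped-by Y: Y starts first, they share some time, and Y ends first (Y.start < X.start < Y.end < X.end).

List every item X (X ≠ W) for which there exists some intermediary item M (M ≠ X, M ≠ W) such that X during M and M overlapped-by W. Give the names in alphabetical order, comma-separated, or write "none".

Target W = [Thu 22:00, Fri 18:00].
Intermediaries M with M overlapped-by W: D, Q.
Via D — items with X during D: J.
Via Q — items with X during Q: J.
Union: J.

J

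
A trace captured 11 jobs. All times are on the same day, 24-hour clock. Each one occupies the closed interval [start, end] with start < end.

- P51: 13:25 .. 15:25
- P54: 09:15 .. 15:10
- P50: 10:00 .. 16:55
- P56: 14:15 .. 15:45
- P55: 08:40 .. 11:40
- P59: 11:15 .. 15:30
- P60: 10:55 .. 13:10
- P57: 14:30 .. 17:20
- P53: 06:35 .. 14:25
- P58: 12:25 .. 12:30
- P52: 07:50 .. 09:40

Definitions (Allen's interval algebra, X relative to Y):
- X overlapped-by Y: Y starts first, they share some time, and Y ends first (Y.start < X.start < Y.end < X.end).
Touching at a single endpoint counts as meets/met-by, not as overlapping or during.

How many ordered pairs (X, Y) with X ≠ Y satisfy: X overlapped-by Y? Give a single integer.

Checking all 110 ordered pairs for relation 'overlapped-by'; matching pairs in alphabetical order:
(P50, P53): P50 overlapped-by P53 ✓
(P50, P54): P50 overlapped-by P54 ✓
(P50, P55): P50 overlapped-by P55 ✓
(P51, P53): P51 overlapped-by P53 ✓
(P51, P54): P51 overlapped-by P54 ✓
(P54, P52): P54 overlapped-by P52 ✓
(P54, P53): P54 overlapped-by P53 ✓
(P54, P55): P54 overlapped-by P55 ✓
(P55, P52): P55 overlapped-by P52 ✓
(P56, P51): P56 overlapped-by P51 ✓
(P56, P53): P56 overlapped-by P53 ✓
(P56, P54): P56 overlapped-by P54 ✓
(P56, P59): P56 overlapped-by P59 ✓
(P57, P50): P57 overlapped-by P50 ✓
(P57, P51): P57 overlapped-by P51 ✓
(P57, P54): P57 overlapped-by P54 ✓
(P57, P56): P57 overlapped-by P56 ✓
(P57, P59): P57 overlapped-by P59 ✓
(P59, P53): P59 overlapped-by P53 ✓
(P59, P54): P59 overlapped-by P54 ✓
(P59, P55): P59 overlapped-by P55 ✓
(P59, P60): P59 overlapped-by P60 ✓
(P60, P55): P60 overlapped-by P55 ✓
Count: 23.

23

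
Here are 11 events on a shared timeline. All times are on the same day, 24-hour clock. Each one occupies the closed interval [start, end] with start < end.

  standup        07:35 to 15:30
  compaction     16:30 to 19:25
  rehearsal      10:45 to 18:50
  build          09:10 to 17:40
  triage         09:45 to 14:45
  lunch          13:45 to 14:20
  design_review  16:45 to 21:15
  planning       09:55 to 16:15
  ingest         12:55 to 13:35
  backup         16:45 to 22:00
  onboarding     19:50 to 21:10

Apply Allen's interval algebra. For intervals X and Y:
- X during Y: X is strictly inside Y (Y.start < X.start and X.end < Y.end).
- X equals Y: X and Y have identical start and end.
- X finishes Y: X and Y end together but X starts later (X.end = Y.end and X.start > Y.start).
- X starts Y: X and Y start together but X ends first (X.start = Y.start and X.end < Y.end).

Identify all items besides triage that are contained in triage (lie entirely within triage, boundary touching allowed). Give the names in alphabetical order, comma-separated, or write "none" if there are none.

Target triage = [09:45, 14:45].
backup [16:45, 22:00] → after → no.
build [09:10, 17:40] → contains → no.
compaction [16:30, 19:25] → after → no.
design_review [16:45, 21:15] → after → no.
ingest [12:55, 13:35] → during → yes.
lunch [13:45, 14:20] → during → yes.
onboarding [19:50, 21:10] → after → no.
planning [09:55, 16:15] → overlapped-by → no.
rehearsal [10:45, 18:50] → overlapped-by → no.
standup [07:35, 15:30] → contains → no.
Result: ingest, lunch.

ingest, lunch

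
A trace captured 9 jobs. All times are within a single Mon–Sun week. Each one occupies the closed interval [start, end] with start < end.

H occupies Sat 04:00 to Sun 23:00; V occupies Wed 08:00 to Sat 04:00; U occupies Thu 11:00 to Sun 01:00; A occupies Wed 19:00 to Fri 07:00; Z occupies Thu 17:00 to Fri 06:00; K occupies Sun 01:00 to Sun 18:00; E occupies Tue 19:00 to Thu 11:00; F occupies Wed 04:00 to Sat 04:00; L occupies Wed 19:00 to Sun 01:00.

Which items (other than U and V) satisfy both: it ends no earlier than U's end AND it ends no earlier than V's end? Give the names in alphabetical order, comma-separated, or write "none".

Conditions: its end is no earlier than U's end (X.end >= Sun 01:00) AND its end is no earlier than V's end (X.end >= Sat 04:00).
A: end Fri 07:00 >= Sun 01:00? ✗; end Fri 07:00 >= Sat 04:00? ✗ → no.
E: end Thu 11:00 >= Sun 01:00? ✗; end Thu 11:00 >= Sat 04:00? ✗ → no.
F: end Sat 04:00 >= Sun 01:00? ✗; end Sat 04:00 >= Sat 04:00? ✓ → no.
H: end Sun 23:00 >= Sun 01:00? ✓; end Sun 23:00 >= Sat 04:00? ✓ → yes.
K: end Sun 18:00 >= Sun 01:00? ✓; end Sun 18:00 >= Sat 04:00? ✓ → yes.
L: end Sun 01:00 >= Sun 01:00? ✓; end Sun 01:00 >= Sat 04:00? ✓ → yes.
Z: end Fri 06:00 >= Sun 01:00? ✗; end Fri 06:00 >= Sat 04:00? ✗ → no.
Result: H, K, L.

H, K, L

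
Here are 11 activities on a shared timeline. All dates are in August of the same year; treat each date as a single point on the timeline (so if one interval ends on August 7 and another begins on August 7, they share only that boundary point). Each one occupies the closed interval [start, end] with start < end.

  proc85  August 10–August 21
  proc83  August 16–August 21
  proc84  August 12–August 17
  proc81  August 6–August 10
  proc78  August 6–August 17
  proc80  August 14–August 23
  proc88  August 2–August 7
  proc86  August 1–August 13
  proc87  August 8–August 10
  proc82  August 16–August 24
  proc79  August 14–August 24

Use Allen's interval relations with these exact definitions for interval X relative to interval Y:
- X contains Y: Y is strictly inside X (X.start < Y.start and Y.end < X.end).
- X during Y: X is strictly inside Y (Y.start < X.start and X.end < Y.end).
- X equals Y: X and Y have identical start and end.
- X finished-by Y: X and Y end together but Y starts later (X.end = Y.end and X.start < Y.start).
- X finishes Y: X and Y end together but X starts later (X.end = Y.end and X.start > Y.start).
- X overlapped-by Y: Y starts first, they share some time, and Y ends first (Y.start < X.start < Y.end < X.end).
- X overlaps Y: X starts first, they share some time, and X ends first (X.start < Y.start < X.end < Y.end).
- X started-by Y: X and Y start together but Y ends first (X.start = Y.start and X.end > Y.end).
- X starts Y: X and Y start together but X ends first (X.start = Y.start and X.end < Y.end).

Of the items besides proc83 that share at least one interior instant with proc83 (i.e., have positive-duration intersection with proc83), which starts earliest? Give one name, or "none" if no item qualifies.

proc78

Target proc83 = [August 16, August 21].
proc78 [August 6, August 17] → overlaps → candidate.
proc79 [August 14, August 24] → contains → candidate.
proc80 [August 14, August 23] → contains → candidate.
proc81 [August 6, August 10] → before → excluded.
proc82 [August 16, August 24] → started-by → candidate.
proc84 [August 12, August 17] → overlaps → candidate.
proc85 [August 10, August 21] → finished-by → candidate.
proc86 [August 1, August 13] → before → excluded.
proc87 [August 8, August 10] → before → excluded.
proc88 [August 2, August 7] → before → excluded.
Among candidates, earliest start is August 6 → proc78.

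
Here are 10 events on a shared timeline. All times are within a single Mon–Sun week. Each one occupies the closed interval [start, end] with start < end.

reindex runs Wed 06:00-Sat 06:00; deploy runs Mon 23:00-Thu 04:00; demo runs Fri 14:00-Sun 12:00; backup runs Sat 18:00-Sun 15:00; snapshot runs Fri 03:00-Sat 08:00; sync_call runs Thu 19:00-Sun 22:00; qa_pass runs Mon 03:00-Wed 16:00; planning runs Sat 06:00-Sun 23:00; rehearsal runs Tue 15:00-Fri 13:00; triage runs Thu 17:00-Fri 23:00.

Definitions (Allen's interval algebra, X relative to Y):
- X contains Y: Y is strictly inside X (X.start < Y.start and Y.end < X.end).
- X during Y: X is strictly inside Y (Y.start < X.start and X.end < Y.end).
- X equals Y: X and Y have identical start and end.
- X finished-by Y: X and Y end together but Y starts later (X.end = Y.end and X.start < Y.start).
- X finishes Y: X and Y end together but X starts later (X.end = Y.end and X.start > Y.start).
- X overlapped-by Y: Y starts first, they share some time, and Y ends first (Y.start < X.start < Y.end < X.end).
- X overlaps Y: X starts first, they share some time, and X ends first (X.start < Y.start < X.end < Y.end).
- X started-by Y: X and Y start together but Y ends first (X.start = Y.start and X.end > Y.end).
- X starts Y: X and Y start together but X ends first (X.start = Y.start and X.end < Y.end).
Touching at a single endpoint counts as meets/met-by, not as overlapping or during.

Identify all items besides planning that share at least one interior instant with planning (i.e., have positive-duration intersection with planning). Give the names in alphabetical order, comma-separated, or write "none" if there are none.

Target planning = [Sat 06:00, Sun 23:00].
backup [Sat 18:00, Sun 15:00] → during → yes.
demo [Fri 14:00, Sun 12:00] → overlaps → yes.
deploy [Mon 23:00, Thu 04:00] → before → no.
qa_pass [Mon 03:00, Wed 16:00] → before → no.
rehearsal [Tue 15:00, Fri 13:00] → before → no.
reindex [Wed 06:00, Sat 06:00] → meets → no.
snapshot [Fri 03:00, Sat 08:00] → overlaps → yes.
sync_call [Thu 19:00, Sun 22:00] → overlaps → yes.
triage [Thu 17:00, Fri 23:00] → before → no.
Result: backup, demo, snapshot, sync_call.

backup, demo, snapshot, sync_call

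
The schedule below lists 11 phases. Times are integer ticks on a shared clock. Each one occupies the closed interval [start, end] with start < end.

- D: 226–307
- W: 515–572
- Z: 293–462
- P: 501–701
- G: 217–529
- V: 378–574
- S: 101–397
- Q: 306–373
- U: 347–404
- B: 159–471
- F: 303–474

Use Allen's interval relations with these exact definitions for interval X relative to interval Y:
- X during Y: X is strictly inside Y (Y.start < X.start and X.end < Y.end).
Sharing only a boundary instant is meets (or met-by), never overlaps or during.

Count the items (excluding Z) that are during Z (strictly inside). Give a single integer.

Target Z = [293, 462].
B [159, 471] → contains → no.
D [226, 307] → overlaps → no.
F [303, 474] → overlapped-by → no.
G [217, 529] → contains → no.
P [501, 701] → after → no.
Q [306, 373] → during → counts.
S [101, 397] → overlaps → no.
U [347, 404] → during → counts.
V [378, 574] → overlapped-by → no.
W [515, 572] → after → no.
Total: 2.

2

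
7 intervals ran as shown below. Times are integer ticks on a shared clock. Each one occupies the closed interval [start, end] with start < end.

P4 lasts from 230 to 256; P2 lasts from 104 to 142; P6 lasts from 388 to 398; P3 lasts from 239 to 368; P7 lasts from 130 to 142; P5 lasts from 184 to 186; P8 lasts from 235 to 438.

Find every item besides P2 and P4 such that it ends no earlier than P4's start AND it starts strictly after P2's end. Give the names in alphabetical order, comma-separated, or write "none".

P3, P6, P8

Conditions: its end is no earlier than P4's start (X.end >= 230) AND its start is strictly after P2's end (X.start > 142).
P3: end 368 >= 230? ✓; start 239 > 142? ✓ → yes.
P5: end 186 >= 230? ✗; start 184 > 142? ✓ → no.
P6: end 398 >= 230? ✓; start 388 > 142? ✓ → yes.
P7: end 142 >= 230? ✗; start 130 > 142? ✗ → no.
P8: end 438 >= 230? ✓; start 235 > 142? ✓ → yes.
Result: P3, P6, P8.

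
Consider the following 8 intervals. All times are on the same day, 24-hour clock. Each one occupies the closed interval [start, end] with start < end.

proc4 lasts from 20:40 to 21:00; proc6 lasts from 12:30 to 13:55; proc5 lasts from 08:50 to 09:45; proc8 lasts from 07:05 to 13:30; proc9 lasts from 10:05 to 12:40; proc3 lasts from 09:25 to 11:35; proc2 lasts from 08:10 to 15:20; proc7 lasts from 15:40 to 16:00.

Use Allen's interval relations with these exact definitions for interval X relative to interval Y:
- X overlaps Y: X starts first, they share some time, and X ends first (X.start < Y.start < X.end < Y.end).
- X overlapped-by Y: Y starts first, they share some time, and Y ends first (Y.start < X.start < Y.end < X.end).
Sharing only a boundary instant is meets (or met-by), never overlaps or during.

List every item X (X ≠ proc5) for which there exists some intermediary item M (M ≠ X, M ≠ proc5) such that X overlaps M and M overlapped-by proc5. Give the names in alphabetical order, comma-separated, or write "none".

none

Target proc5 = [08:50, 09:45].
Intermediaries M with M overlapped-by proc5: proc3.
Via proc3 — items with X overlaps proc3: none.
Union: none.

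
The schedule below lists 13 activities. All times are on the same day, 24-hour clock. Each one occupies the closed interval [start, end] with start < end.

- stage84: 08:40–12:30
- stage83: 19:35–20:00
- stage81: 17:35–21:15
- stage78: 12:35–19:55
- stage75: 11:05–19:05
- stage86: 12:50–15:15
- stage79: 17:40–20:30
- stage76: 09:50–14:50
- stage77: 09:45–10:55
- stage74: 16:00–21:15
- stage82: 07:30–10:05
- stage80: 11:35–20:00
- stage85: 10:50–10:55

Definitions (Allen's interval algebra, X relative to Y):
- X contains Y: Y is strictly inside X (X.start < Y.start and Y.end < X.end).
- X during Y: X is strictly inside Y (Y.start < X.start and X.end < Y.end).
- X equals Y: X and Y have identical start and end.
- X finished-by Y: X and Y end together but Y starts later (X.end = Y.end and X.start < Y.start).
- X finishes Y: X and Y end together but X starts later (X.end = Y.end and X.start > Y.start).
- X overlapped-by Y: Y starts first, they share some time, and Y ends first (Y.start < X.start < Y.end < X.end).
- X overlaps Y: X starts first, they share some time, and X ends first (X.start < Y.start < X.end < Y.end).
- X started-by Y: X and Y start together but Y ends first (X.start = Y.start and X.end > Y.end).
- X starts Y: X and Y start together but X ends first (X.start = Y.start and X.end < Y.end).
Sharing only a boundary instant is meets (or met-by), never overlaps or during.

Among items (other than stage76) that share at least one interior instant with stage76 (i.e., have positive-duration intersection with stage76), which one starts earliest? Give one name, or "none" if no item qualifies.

stage82

Target stage76 = [09:50, 14:50].
stage74 [16:00, 21:15] → after → excluded.
stage75 [11:05, 19:05] → overlapped-by → candidate.
stage77 [09:45, 10:55] → overlaps → candidate.
stage78 [12:35, 19:55] → overlapped-by → candidate.
stage79 [17:40, 20:30] → after → excluded.
stage80 [11:35, 20:00] → overlapped-by → candidate.
stage81 [17:35, 21:15] → after → excluded.
stage82 [07:30, 10:05] → overlaps → candidate.
stage83 [19:35, 20:00] → after → excluded.
stage84 [08:40, 12:30] → overlaps → candidate.
stage85 [10:50, 10:55] → during → candidate.
stage86 [12:50, 15:15] → overlapped-by → candidate.
Among candidates, earliest start is 07:30 → stage82.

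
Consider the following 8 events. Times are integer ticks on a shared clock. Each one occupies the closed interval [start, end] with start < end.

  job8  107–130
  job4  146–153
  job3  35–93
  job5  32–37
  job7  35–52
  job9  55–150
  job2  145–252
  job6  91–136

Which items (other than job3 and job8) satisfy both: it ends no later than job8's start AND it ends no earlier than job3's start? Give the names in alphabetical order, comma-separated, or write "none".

Conditions: its end is no later than job8's start (X.end <= 107) AND its end is no earlier than job3's start (X.end >= 35).
job2: end 252 <= 107? ✗; end 252 >= 35? ✓ → no.
job4: end 153 <= 107? ✗; end 153 >= 35? ✓ → no.
job5: end 37 <= 107? ✓; end 37 >= 35? ✓ → yes.
job6: end 136 <= 107? ✗; end 136 >= 35? ✓ → no.
job7: end 52 <= 107? ✓; end 52 >= 35? ✓ → yes.
job9: end 150 <= 107? ✗; end 150 >= 35? ✓ → no.
Result: job5, job7.

job5, job7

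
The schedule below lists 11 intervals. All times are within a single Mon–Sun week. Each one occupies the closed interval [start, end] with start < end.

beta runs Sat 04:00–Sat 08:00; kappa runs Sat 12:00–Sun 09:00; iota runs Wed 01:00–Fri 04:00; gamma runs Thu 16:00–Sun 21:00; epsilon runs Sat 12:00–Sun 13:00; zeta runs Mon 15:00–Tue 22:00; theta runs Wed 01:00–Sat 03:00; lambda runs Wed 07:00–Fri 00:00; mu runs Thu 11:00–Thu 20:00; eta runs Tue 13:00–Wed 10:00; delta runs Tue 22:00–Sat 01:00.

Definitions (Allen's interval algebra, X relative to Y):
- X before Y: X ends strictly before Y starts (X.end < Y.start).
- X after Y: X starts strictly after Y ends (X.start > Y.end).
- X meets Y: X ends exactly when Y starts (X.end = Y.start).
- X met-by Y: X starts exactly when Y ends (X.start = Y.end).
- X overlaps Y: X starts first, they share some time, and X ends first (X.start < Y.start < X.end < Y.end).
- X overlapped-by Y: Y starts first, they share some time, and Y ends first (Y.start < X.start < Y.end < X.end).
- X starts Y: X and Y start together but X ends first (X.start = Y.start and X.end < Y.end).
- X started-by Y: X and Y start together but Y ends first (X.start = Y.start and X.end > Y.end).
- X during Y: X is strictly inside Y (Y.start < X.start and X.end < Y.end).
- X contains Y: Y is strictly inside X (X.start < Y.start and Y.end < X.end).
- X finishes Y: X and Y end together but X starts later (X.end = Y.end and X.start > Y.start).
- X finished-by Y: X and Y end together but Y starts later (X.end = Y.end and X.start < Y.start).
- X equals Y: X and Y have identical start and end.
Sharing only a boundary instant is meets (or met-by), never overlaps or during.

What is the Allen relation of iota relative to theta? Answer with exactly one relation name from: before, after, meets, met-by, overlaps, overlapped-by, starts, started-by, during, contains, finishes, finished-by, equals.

starts

iota = [Wed 01:00, Fri 04:00]; theta = [Wed 01:00, Sat 03:00].
Compare endpoints: iota.start = theta.start, iota.start < theta.end, iota.end > theta.start, iota.end < theta.end.
That pattern is 'starts'.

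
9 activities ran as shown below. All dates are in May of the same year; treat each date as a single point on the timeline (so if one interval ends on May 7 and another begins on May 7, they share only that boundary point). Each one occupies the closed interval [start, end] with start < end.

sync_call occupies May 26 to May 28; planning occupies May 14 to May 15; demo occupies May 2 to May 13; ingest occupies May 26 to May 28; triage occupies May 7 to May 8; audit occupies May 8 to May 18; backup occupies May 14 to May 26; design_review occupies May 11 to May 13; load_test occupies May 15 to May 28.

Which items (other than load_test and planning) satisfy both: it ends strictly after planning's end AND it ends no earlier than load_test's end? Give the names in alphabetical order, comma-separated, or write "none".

ingest, sync_call

Conditions: its end is strictly after planning's end (X.end > May 15) AND its end is no earlier than load_test's end (X.end >= May 28).
audit: end May 18 > May 15? ✓; end May 18 >= May 28? ✗ → no.
backup: end May 26 > May 15? ✓; end May 26 >= May 28? ✗ → no.
demo: end May 13 > May 15? ✗; end May 13 >= May 28? ✗ → no.
design_review: end May 13 > May 15? ✗; end May 13 >= May 28? ✗ → no.
ingest: end May 28 > May 15? ✓; end May 28 >= May 28? ✓ → yes.
sync_call: end May 28 > May 15? ✓; end May 28 >= May 28? ✓ → yes.
triage: end May 8 > May 15? ✗; end May 8 >= May 28? ✗ → no.
Result: ingest, sync_call.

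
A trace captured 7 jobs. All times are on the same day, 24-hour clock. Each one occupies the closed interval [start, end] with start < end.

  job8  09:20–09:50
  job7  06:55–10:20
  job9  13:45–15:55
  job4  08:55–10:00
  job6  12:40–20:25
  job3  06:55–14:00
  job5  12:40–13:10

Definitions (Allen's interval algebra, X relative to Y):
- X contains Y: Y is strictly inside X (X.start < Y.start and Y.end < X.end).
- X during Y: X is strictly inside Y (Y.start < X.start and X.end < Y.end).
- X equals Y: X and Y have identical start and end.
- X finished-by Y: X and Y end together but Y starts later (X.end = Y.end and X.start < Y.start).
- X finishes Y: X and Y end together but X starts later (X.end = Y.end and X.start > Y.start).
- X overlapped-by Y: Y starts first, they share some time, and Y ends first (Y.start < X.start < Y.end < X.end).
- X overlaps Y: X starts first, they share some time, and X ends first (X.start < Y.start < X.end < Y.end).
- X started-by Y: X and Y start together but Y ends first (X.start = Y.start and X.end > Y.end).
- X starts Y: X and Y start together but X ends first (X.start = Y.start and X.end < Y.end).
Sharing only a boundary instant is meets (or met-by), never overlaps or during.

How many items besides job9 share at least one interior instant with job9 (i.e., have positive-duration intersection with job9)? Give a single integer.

Target job9 = [13:45, 15:55].
job3 [06:55, 14:00] → overlaps → counts.
job4 [08:55, 10:00] → before → no.
job5 [12:40, 13:10] → before → no.
job6 [12:40, 20:25] → contains → counts.
job7 [06:55, 10:20] → before → no.
job8 [09:20, 09:50] → before → no.
Total: 2.

2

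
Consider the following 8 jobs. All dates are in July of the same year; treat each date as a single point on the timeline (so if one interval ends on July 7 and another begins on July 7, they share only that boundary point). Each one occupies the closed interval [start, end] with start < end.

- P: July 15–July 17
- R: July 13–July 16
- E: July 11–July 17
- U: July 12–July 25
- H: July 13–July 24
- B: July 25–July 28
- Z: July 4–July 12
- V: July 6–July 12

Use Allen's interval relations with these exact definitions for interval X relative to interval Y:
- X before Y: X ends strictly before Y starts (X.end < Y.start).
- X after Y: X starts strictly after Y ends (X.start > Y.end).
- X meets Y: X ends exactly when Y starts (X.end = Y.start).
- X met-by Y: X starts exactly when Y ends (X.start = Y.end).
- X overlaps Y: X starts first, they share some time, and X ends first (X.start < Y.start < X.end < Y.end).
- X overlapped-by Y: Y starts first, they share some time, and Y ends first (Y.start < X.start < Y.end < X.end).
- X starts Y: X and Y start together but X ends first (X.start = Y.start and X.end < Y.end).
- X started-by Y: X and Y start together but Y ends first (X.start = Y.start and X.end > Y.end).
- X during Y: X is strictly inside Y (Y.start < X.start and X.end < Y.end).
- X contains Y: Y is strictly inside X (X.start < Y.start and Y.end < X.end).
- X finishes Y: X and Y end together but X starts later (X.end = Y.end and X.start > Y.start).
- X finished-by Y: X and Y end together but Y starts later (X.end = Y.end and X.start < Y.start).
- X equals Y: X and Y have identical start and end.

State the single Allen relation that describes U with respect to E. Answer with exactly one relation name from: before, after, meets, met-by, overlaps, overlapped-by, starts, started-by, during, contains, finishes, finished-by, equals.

overlapped-by

U = [July 12, July 25]; E = [July 11, July 17].
Compare endpoints: U.start > E.start, U.start < E.end, U.end > E.start, U.end > E.end.
That pattern is 'overlapped-by'.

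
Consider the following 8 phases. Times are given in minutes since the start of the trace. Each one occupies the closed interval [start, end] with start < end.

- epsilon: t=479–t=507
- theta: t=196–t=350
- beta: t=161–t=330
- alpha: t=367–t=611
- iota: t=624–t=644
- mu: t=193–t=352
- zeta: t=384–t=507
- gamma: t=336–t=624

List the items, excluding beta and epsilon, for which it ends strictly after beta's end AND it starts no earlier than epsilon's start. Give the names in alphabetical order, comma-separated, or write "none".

iota

Conditions: its end is strictly after beta's end (X.end > t=330) AND its start is no earlier than epsilon's start (X.start >= t=479).
alpha: end t=611 > t=330? ✓; start t=367 >= t=479? ✗ → no.
gamma: end t=624 > t=330? ✓; start t=336 >= t=479? ✗ → no.
iota: end t=644 > t=330? ✓; start t=624 >= t=479? ✓ → yes.
mu: end t=352 > t=330? ✓; start t=193 >= t=479? ✗ → no.
theta: end t=350 > t=330? ✓; start t=196 >= t=479? ✗ → no.
zeta: end t=507 > t=330? ✓; start t=384 >= t=479? ✗ → no.
Result: iota.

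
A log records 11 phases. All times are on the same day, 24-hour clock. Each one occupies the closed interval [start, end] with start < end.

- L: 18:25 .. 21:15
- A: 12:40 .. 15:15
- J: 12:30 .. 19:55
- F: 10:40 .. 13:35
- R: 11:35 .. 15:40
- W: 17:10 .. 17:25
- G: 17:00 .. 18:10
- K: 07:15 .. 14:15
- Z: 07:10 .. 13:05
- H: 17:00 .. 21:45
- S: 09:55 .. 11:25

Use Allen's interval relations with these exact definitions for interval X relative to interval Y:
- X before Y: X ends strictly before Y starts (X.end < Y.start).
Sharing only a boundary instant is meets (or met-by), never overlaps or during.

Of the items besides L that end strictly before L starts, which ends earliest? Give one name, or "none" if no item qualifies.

Target L = [18:25, 21:15].
A [12:40, 15:15] → before → candidate.
F [10:40, 13:35] → before → candidate.
G [17:00, 18:10] → before → candidate.
H [17:00, 21:45] → contains → excluded.
J [12:30, 19:55] → overlaps → excluded.
K [07:15, 14:15] → before → candidate.
R [11:35, 15:40] → before → candidate.
S [09:55, 11:25] → before → candidate.
W [17:10, 17:25] → before → candidate.
Z [07:10, 13:05] → before → candidate.
Among candidates, earliest end is 11:25 → S.

S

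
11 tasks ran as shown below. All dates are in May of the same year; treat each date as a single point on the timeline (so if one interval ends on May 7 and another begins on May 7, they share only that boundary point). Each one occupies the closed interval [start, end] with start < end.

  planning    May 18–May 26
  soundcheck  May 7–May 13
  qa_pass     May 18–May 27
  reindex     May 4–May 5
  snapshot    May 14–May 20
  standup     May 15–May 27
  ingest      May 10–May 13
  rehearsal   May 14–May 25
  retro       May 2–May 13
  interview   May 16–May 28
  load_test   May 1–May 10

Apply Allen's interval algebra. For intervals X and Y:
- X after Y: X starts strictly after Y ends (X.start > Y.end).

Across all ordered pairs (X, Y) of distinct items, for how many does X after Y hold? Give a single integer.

Checking all 110 ordered pairs for relation 'after'; matching pairs in alphabetical order:
(ingest, reindex): ingest after reindex ✓
(interview, ingest): interview after ingest ✓
(interview, load_test): interview after load_test ✓
(interview, reindex): interview after reindex ✓
(interview, retro): interview after retro ✓
(interview, soundcheck): interview after soundcheck ✓
(planning, ingest): planning after ingest ✓
(planning, load_test): planning after load_test ✓
(planning, reindex): planning after reindex ✓
(planning, retro): planning after retro ✓
(planning, soundcheck): planning after soundcheck ✓
(qa_pass, ingest): qa_pass after ingest ✓
(qa_pass, load_test): qa_pass after load_test ✓
(qa_pass, reindex): qa_pass after reindex ✓
(qa_pass, retro): qa_pass after retro ✓
(qa_pass, soundcheck): qa_pass after soundcheck ✓
(rehearsal, ingest): rehearsal after ingest ✓
(rehearsal, load_test): rehearsal after load_test ✓
(rehearsal, reindex): rehearsal after reindex ✓
(rehearsal, retro): rehearsal after retro ✓
(rehearsal, soundcheck): rehearsal after soundcheck ✓
(snapshot, ingest): snapshot after ingest ✓
(snapshot, load_test): snapshot after load_test ✓
(snapshot, reindex): snapshot after reindex ✓
... plus 8 further pairs not listed.
Count: 32.

32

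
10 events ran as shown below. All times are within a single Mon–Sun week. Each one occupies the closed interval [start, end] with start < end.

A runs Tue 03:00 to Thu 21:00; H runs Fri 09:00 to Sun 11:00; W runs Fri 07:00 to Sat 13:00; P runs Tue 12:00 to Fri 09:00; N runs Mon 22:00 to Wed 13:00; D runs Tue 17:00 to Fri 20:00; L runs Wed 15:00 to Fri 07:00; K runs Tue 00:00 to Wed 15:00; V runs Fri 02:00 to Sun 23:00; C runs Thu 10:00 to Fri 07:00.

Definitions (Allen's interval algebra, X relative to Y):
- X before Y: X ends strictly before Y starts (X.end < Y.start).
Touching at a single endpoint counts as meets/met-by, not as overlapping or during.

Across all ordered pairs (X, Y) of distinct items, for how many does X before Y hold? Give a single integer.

14

Checking all 90 ordered pairs for relation 'before'; matching pairs in alphabetical order:
(A, H): A before H ✓
(A, V): A before V ✓
(A, W): A before W ✓
(C, H): C before H ✓
(K, C): K before C ✓
(K, H): K before H ✓
(K, V): K before V ✓
(K, W): K before W ✓
(L, H): L before H ✓
(N, C): N before C ✓
(N, H): N before H ✓
(N, L): N before L ✓
(N, V): N before V ✓
(N, W): N before W ✓
Count: 14.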